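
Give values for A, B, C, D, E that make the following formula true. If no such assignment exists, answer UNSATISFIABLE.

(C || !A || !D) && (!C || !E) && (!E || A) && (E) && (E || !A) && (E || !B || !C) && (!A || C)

UNSATISFIABLE

Unit clause (E) forces E = true.
Unit clause (!C) forces C = false.
Unit clause (A) forces A = true.
That conflicts with the unit clause (!A).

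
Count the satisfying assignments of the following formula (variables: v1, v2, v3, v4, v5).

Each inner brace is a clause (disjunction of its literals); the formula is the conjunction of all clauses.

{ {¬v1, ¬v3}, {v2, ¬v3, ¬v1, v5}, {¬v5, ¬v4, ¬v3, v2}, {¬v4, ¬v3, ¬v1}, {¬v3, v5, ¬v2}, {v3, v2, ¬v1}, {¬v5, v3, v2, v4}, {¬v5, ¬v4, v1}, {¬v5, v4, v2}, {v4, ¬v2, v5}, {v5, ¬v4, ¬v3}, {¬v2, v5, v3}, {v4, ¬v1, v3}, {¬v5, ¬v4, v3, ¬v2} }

There are 2^5 = 32 truth assignments over (v1, v2, v3, v4, v5).
Split on v3. With v3 = True, the clauses containing v3 are satisfied and ¬v3 drops from the rest; 2 of the 2^4 = 16 assignments to the other variables satisfy what remains.
With v3 = False, by the same count on the reduced clause set, 3 assignments work.
(One model: v1=F, v2=F, v3=F, v4=F, v5=F.)
Total: 2 + 3 = 5.

5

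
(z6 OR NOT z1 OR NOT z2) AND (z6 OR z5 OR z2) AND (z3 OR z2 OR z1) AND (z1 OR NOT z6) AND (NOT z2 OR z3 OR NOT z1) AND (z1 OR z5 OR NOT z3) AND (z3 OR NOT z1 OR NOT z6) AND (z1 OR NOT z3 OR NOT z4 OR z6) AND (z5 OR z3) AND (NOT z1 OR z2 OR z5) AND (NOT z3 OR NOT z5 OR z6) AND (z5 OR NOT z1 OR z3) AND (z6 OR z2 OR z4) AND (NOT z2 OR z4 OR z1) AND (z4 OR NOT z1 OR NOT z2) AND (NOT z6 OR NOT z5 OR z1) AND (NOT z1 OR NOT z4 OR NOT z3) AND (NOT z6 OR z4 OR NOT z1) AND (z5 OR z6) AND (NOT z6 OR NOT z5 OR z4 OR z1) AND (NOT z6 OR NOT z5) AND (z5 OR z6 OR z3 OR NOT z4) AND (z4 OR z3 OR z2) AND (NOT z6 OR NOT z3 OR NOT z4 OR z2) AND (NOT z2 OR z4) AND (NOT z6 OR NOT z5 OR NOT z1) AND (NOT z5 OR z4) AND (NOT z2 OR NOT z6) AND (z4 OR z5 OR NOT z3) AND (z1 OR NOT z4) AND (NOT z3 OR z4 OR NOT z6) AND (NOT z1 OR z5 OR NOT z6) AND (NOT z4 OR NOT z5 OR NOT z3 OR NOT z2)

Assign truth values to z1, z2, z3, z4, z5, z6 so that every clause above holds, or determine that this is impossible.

z1 ↦ true, z2 ↦ false, z3 ↦ false, z4 ↦ true, z5 ↦ true, z6 ↦ false

Suppose z1 = true.
Suppose z6 = false.
The clause (NOT z2) is unit, so z2 = false.
The clause (z5) is unit, so z5 = true.
The clause (NOT z3) is unit, so z3 = false.
The clause (z4) is unit, so z4 = true.
All clauses are satisfied.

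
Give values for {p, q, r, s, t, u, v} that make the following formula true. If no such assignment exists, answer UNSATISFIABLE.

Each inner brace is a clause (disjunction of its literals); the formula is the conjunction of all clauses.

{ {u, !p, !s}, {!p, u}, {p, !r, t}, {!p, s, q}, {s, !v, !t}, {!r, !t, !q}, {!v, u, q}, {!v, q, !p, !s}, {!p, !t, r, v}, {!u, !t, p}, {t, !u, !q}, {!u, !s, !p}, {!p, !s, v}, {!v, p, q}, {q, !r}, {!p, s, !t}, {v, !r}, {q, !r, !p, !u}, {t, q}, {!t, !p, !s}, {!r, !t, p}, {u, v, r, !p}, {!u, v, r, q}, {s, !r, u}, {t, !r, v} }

p=false; q=false; r=false; s=true; t=true; u=false; v=false

Try p = false.
Try r = false.
Try u = false.
Try v = false.
Try t = true.
No clause remains; q, s are free.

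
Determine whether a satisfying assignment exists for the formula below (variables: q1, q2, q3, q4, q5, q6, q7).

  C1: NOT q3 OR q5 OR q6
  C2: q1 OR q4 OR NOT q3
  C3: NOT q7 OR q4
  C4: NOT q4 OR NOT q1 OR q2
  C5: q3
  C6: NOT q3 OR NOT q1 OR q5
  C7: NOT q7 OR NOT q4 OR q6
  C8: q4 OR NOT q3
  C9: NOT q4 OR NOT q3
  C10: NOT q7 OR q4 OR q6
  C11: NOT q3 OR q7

Unsatisfiable

Unit clause (q3) forces q3 = true.
Unit clause (q4) forces q4 = true.
That conflicts with the unit clause (NOT q4).
No assignment satisfies every clause.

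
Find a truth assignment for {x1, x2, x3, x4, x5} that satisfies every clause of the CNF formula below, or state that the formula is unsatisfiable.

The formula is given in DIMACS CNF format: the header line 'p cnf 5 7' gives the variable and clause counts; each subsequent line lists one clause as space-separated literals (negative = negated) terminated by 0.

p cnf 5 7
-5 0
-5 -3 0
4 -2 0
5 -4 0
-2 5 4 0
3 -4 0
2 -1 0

Unit clause (¬x5) forces x5 = False.
Unit clause (¬x4) forces x4 = False.
Unit clause (¬x2) forces x2 = False.
Unit clause (¬x1) forces x1 = False.
All clauses hold; x3 can take either value.

x1 ↦ False; x2 ↦ False; x3 ↦ True; x4 ↦ False; x5 ↦ False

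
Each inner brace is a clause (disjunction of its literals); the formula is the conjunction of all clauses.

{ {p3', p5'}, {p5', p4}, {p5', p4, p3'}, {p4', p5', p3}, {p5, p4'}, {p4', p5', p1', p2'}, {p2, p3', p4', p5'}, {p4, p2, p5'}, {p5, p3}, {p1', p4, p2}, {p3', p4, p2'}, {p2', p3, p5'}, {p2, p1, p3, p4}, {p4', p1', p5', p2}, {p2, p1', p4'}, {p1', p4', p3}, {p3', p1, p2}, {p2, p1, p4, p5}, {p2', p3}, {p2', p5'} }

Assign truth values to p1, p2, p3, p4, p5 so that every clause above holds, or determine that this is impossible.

UNSATISFIABLE

Case p3 = 0:
(p5) alone gives p5 = 1.
(p4) alone gives p4 = 1.
That conflicts with the unit clause (p4').
That branch fails; take p3 = 1 instead.
(p5') alone gives p5 = 0.
(p4') alone gives p4 = 0.
(p2') alone gives p2 = 0.
(p1') alone gives p1 = 0.
That conflicts with the unit clause (p1).
Neither p3 = 1 nor p3 = 0 works.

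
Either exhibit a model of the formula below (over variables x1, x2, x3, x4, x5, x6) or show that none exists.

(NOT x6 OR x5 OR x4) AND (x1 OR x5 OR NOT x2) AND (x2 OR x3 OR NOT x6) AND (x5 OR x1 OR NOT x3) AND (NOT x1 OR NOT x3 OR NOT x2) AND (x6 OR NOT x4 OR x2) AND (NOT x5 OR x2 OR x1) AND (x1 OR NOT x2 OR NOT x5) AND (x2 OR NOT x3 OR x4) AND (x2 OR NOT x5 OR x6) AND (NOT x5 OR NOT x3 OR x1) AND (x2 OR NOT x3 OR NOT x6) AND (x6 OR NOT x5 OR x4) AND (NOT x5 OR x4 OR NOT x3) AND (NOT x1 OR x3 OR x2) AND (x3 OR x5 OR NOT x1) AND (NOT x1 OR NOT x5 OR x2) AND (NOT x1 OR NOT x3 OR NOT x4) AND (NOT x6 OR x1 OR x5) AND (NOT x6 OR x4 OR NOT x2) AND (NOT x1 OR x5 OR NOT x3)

x1 ↦ false,  x2 ↦ false,  x3 ↦ false,  x4 ↦ false,  x5 ↦ false,  x6 ↦ false

Case x6 = false:
Case x4 = false:
From the singleton clause (NOT x5), x5 = false.
Case x1 = false:
From the singleton clause (NOT x2), x2 = false.
From the singleton clause (NOT x3), x3 = false.
All clauses are satisfied.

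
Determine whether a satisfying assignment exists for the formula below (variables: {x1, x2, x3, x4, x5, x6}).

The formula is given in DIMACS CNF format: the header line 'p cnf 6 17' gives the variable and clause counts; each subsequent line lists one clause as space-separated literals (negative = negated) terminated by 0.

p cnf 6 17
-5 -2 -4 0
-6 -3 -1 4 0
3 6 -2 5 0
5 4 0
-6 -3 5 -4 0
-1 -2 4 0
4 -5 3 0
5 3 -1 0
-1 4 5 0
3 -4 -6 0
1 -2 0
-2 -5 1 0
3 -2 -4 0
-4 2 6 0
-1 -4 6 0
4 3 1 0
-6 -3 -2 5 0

Try x5 = True.
Try x2 = False.
Try x4 = False.
The clause (x3) is unit, so x3 = True.
Try x6 = True.
The clause (¬x1) is unit, so x1 = False.
All clauses are satisfied.
A satisfying assignment: x1: False,  x2: False,  x3: True,  x4: False,  x5: True,  x6: True.

Yes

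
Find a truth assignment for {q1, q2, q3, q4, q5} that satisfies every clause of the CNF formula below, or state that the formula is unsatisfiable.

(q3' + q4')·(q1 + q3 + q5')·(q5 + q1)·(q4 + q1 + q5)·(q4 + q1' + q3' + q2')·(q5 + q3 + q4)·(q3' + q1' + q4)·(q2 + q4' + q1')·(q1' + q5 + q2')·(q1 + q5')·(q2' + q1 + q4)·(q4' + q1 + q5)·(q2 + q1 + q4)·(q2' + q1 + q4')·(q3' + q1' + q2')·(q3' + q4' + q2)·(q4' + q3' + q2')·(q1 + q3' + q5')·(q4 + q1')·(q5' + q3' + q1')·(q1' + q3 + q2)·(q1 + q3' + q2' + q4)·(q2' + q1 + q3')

Suppose q3 = 0.
Suppose q1 = 1.
From the singleton clause (q4), q4 = 1.
From the singleton clause (q2), q2 = 1.
From the singleton clause (q5), q5 = 1.
This assignment satisfies each clause.

q1=1, q2=1, q3=0, q4=1, q5=1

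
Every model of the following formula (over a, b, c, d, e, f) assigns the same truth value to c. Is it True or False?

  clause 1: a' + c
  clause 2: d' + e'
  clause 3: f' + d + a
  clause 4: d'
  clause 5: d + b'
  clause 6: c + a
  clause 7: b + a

Suppose c = 0.
Unit clause (a') forces a = 0.
But (a) is also a unit clause — contradiction.
So every satisfying assignment has c = True.

True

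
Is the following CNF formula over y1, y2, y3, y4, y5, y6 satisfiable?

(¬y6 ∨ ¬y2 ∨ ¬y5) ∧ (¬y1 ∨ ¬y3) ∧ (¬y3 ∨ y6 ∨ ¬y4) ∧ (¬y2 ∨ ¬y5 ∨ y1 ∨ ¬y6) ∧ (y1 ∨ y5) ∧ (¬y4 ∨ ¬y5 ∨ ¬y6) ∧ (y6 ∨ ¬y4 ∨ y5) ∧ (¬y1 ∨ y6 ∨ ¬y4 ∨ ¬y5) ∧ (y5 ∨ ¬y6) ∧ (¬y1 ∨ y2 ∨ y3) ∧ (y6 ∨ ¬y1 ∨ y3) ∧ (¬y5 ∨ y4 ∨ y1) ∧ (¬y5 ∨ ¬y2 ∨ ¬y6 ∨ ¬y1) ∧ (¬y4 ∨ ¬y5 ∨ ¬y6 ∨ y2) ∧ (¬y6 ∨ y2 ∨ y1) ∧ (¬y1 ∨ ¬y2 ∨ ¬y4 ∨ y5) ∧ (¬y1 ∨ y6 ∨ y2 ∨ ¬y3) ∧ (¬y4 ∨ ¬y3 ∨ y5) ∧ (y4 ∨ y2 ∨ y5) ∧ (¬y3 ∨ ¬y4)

Try y1 = False.
Unit clause (y5) forces y5 = True.
Unit clause (y4) forces y4 = True.
Unit clause (¬y6) forces y6 = False.
Unit clause (¬y3) forces y3 = False.
Every clause is now satisfied; y2 is unconstrained.
A satisfying assignment: y1: False; y2: False; y3: False; y4: True; y5: True; y6: False.

Yes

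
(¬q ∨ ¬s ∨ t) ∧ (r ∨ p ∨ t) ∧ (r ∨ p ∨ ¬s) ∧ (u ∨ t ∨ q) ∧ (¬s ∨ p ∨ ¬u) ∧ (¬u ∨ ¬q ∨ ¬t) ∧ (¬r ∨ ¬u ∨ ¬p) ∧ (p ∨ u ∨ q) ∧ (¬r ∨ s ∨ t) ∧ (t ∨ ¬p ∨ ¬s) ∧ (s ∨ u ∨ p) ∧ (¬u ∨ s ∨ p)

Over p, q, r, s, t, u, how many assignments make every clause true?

There are 2^6 = 64 truth assignments over (p, q, r, s, t, u).
Split on q. With q = True, the clauses containing q are satisfied and ¬q drops from the rest; 7 of the 2^5 = 32 assignments to the other variables satisfy what remains.
With q = False, by the same count on the reduced clause set, 7 assignments work.
(One model: p=F, q=T, r=T, s=T, t=T, u=F.)
Total: 7 + 7 = 14.

14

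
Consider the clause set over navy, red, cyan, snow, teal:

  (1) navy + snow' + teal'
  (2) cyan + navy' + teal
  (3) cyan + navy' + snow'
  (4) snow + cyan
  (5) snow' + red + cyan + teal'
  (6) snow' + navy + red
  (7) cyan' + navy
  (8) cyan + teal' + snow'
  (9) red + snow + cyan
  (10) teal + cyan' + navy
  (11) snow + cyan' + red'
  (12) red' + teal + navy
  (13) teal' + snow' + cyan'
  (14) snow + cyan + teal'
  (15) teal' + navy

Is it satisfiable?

Yes

Case snow = 1:
Case navy = 1:
Unit clause (cyan) forces cyan = 1.
Unit clause (teal') forces teal = 0.
Every clause is now satisfied; red is unconstrained.
A satisfying assignment: navy ↦ 1, red ↦ 1, cyan ↦ 1, snow ↦ 1, teal ↦ 0.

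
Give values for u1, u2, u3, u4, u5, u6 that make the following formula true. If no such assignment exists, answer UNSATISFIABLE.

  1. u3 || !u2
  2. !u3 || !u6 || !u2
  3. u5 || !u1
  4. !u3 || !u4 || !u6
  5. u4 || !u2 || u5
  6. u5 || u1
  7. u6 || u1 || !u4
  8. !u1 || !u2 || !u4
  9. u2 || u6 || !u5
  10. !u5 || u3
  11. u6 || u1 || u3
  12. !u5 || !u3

Try u3 = true.
Unit clause (!u5) forces u5 = false.
Unit clause (!u1) forces u1 = false.
Now (u1) is unsatisfied and unit — conflict.
That branch fails; take u3 = false instead.
Unit clause (!u2) forces u2 = false.
Unit clause (!u5) forces u5 = false.
Unit clause (!u1) forces u1 = false.
Now (u1) is unsatisfied and unit — conflict.
Either choice for u3 ends in contradiction.

UNSATISFIABLE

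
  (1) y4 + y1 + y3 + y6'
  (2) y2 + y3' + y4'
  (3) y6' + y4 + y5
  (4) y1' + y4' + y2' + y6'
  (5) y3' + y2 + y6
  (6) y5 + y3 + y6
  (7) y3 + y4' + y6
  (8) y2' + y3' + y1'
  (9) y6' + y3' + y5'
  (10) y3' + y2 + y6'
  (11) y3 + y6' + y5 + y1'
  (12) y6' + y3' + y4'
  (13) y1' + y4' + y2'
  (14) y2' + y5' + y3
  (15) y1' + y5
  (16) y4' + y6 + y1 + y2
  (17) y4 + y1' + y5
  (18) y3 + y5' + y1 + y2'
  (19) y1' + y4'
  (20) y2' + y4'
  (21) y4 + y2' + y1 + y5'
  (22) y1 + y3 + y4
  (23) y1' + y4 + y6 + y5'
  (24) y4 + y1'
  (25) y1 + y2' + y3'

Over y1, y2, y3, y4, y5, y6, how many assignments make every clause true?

2

There are 2^6 = 64 truth assignments over (y1, y2, y3, y4, y5, y6).
Split on y3. With y3 = 1, the clauses containing y3 are satisfied and y3' drops from the rest; 0 of the 2^5 = 32 assignments to the other variables satisfy what remains.
With y3 = 0, by the same count on the reduced clause set, 2 assignments work.
(One model: y1=F, y2=F, y3=F, y4=T, y5=F, y6=T.)
Total: 0 + 2 = 2.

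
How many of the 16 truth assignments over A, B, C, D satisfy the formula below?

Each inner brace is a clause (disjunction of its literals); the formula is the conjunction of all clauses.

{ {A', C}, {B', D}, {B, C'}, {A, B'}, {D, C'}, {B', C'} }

2

There are 2^4 = 16 truth assignments over (A, B, C, D).
Check each against the 6 clauses (columns in the order A, B, C, D):
  F F F F  ✓ satisfies all
  F F F T  ✓ satisfies all
  F F T F  ✗ fails (B + C')
  F F T T  ✗ fails (B + C')
  F T F F  ✗ fails (B' + D)
  F T F T  ✗ fails (A + B')
  F T T F  ✗ fails (B' + D)
  F T T T  ✗ fails (A + B')
  T F F F  ✗ fails (A' + C)
  T F F T  ✗ fails (A' + C)
  T F T F  ✗ fails (B + C')
  T F T T  ✗ fails (B + C')
  T T F F  ✗ fails (A' + C)
  T T F T  ✗ fails (A' + C)
  T T T F  ✗ fails (B' + D)
  T T T T  ✗ fails (B' + C')
2 of the 16 rows are models.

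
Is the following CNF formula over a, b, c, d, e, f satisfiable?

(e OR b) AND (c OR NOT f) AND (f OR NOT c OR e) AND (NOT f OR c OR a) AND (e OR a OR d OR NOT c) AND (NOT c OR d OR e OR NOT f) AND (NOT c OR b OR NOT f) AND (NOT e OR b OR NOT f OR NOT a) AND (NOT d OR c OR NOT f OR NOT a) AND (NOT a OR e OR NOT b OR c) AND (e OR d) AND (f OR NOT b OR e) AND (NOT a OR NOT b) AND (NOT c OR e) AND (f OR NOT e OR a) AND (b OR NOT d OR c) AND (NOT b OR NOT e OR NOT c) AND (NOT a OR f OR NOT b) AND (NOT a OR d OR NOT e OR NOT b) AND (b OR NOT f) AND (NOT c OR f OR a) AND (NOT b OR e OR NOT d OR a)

Suppose e = true.
Suppose c = true.
The clause (NOT b) is unit, so b = false.
The clause (NOT f) is unit, so f = false.
The clause (a) is unit, so a = true.
No clause remains; d is free.
A satisfying assignment: a ↦ true; b ↦ false; c ↦ true; d ↦ false; e ↦ true; f ↦ false.

Satisfiable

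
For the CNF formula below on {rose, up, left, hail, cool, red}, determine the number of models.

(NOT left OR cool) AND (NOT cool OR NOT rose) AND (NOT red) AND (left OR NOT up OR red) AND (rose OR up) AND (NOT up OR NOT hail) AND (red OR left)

There are 2^6 = 64 truth assignments over (rose, up, left, hail, cool, red).
Split on left. With left = true, the clauses containing left are satisfied and NOT left drops from the rest; 1 of the 2^5 = 32 assignments to the other variables satisfy what remains.
With left = false, by the same count on the reduced clause set, 0 assignments work.
(One model: rose=F, up=T, left=T, hail=F, cool=T, red=F.)
Total: 1 + 0 = 1.

1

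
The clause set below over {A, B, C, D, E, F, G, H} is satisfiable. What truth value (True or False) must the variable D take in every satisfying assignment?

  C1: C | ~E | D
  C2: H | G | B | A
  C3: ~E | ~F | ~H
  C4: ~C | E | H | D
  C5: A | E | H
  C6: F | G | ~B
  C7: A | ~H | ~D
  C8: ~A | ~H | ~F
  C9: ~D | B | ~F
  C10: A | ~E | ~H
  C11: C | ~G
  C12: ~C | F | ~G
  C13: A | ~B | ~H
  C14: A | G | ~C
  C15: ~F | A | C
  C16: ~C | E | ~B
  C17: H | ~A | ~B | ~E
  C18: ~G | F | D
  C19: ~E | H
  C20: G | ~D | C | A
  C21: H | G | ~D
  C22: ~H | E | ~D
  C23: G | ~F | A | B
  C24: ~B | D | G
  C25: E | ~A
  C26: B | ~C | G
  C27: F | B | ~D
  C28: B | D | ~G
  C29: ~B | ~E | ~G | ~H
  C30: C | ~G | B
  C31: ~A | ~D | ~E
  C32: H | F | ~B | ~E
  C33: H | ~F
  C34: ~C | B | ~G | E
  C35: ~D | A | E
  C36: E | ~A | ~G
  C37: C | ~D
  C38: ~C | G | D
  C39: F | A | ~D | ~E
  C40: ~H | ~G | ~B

Suppose D = 1.
Unit clause (C) forces C = 1.
Try A = 1.
Unit clause (E) forces E = 1.
But (~E) is also a unit clause — contradiction.
Backtrack on A: now try A = 0.
Unit clause (~H) forces H = 0.
Unit clause (E) forces E = 1.
But (~E) is also a unit clause — contradiction.
Either choice for A ends in contradiction.
So every satisfying assignment has D = False.

False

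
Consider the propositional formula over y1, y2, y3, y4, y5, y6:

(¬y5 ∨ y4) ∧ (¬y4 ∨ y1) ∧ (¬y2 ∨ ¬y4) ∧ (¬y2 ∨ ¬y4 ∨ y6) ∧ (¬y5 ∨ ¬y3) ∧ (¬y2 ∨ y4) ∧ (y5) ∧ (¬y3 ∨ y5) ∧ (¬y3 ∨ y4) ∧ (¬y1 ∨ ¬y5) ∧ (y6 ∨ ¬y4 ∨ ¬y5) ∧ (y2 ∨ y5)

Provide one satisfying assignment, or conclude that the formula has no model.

(y5) alone gives y5 = True.
(y4) alone gives y4 = True.
(y1) alone gives y1 = True.
But (¬y1) is also a unit clause — contradiction.

UNSATISFIABLE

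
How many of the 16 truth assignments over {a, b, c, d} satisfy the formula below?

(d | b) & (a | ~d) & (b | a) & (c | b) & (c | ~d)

There are 2^4 = 16 truth assignments over (a, b, c, d).
Check each against the 5 clauses (columns in the order a, b, c, d):
  F F F F  ✗ fails (d | b)
  F F F T  ✗ fails (a | ~d)
  F F T F  ✗ fails (d | b)
  F F T T  ✗ fails (a | ~d)
  F T F F  ✓ satisfies all
  F T F T  ✗ fails (a | ~d)
  F T T F  ✓ satisfies all
  F T T T  ✗ fails (a | ~d)
  T F F F  ✗ fails (d | b)
  T F F T  ✗ fails (c | b)
  T F T F  ✗ fails (d | b)
  T F T T  ✓ satisfies all
  T T F F  ✓ satisfies all
  T T F T  ✗ fails (c | ~d)
  T T T F  ✓ satisfies all
  T T T T  ✓ satisfies all
6 of the 16 rows are models.

6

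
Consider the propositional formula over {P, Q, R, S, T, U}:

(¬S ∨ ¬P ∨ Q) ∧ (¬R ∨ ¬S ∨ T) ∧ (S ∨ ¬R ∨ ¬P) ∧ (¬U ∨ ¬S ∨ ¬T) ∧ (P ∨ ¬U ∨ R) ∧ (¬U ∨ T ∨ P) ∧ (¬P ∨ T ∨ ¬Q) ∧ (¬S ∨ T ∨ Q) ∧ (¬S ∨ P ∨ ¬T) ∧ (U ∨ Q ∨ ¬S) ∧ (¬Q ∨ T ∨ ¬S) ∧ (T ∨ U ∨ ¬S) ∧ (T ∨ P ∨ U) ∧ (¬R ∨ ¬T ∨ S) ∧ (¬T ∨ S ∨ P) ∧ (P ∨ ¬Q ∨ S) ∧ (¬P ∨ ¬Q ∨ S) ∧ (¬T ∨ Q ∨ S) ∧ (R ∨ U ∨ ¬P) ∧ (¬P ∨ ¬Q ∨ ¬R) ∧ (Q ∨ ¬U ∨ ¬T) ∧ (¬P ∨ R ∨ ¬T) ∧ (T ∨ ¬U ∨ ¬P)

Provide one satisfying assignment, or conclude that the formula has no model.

Try S = False.
Try R = False.
Try P = True.
(¬Q) alone gives Q = False.
(¬T) alone gives T = False.
(U) alone gives U = True.
That conflicts with the unit clause (¬U).
That branch fails; take P = False instead.
(¬U) alone gives U = False.
(T) alone gives T = True.
That conflicts with the unit clause (¬T).
Both values of P lead to a conflict.
That branch fails; take R = True instead.
(¬P) alone gives P = False.
(¬T) alone gives T = False.
(¬U) alone gives U = False.
That conflicts with the unit clause (U).
Both values of R lead to a conflict.
That branch fails; take S = True instead.
Try P = False.
(¬T) alone gives T = False.
(¬R) alone gives R = False.
(¬U) alone gives U = False.
That conflicts with the unit clause (U).
That branch fails; take P = True instead.
(Q) alone gives Q = True.
(T) alone gives T = True.
(¬U) alone gives U = False.
(R) alone gives R = True.
That conflicts with the unit clause (¬R).
Both values of P lead to a conflict.
Both values of S lead to a conflict.

UNSATISFIABLE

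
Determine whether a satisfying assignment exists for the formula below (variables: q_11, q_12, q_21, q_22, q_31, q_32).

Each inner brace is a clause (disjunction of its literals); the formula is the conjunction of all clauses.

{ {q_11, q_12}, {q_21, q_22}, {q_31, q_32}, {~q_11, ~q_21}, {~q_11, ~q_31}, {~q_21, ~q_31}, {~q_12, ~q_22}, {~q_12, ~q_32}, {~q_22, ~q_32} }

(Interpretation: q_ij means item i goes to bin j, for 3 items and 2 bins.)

No, unsatisfiable

Case q_11 = 1:
(~q_21) alone gives q_21 = 0.
(q_22) alone gives q_22 = 1.
(~q_31) alone gives q_31 = 0.
(q_32) alone gives q_32 = 1.
Now (~q_32) is unsatisfied and unit — conflict.
Undo q_11 and try q_11 = 0.
(q_12) alone gives q_12 = 1.
(~q_22) alone gives q_22 = 0.
(q_21) alone gives q_21 = 1.
(~q_31) alone gives q_31 = 0.
(q_32) alone gives q_32 = 1.
Now (~q_32) is unsatisfied and unit — conflict.
Either choice for q_11 ends in contradiction.
No assignment satisfies every clause.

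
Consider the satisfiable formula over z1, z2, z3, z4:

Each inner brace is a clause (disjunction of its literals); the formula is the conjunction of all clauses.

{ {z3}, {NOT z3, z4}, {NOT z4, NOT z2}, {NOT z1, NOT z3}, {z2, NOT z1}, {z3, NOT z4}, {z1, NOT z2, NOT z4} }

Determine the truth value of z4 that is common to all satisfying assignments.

True

Suppose z4 = false.
The clause (z3) is unit, so z3 = true.
But (NOT z3) is also a unit clause — contradiction.
So every satisfying assignment has z4 = True.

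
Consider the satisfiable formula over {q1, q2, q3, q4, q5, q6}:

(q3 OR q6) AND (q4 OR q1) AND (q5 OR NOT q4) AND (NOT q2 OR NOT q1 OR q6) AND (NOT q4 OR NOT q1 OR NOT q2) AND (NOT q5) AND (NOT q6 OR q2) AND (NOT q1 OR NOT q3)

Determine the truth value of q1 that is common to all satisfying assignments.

Suppose q1 = false.
(q4) alone gives q4 = true.
(q5) alone gives q5 = true.
But (NOT q5) is also a unit clause — contradiction.
So every satisfying assignment has q1 = True.

True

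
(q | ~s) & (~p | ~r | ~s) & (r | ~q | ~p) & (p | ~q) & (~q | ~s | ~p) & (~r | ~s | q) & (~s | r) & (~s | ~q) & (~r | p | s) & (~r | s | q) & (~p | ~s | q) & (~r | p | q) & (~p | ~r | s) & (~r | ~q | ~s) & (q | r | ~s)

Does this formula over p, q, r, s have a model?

Suppose q = 0.
From the singleton clause (~s), s = 0.
From the singleton clause (~r), r = 0.
All clauses hold; p can take either value.
A satisfying assignment: p=0,  q=0,  r=0,  s=0.

Yes, satisfiable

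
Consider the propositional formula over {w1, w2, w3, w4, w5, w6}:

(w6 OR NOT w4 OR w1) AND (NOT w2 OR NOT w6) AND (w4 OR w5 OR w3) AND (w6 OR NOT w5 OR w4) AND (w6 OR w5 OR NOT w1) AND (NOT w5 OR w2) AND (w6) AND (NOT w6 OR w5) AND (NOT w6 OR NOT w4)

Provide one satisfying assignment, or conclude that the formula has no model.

The clause (w6) is unit, so w6 = true.
The clause (NOT w2) is unit, so w2 = false.
The clause (NOT w5) is unit, so w5 = false.
Now (w5) is unsatisfied and unit — conflict.

UNSATISFIABLE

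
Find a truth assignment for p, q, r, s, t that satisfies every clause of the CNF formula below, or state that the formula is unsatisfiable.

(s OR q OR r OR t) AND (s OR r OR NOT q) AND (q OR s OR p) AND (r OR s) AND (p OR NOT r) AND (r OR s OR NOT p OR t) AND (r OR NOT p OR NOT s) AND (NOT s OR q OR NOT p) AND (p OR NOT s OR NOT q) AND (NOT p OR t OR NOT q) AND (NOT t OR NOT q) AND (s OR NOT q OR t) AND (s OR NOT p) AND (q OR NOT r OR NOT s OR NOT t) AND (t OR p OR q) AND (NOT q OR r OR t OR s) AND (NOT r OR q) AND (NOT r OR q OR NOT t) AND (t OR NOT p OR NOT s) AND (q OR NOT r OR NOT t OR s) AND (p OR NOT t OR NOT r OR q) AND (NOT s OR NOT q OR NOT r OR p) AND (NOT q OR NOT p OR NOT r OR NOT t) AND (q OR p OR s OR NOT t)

p ↦ false,  q ↦ false,  r ↦ false,  s ↦ true,  t ↦ true

Suppose r = false.
From the singleton clause (s), s = true.
From the singleton clause (NOT p), p = false.
From the singleton clause (NOT q), q = false.
From the singleton clause (t), t = true.
Every clause now holds.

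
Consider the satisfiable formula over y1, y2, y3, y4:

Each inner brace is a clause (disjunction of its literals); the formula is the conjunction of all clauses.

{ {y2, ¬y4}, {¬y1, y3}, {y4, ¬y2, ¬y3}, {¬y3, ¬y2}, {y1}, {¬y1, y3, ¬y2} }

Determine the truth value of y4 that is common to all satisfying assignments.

False

Suppose y4 = True.
From the singleton clause (y2), y2 = True.
From the singleton clause (¬y3), y3 = False.
From the singleton clause (¬y1), y1 = False.
That conflicts with the unit clause (y1).
So every satisfying assignment has y4 = False.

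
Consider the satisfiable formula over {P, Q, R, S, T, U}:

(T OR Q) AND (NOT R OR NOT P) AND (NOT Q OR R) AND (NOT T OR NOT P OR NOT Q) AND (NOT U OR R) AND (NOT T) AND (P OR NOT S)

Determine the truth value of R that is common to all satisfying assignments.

True

Suppose R = false.
From the singleton clause (NOT Q), Q = false.
From the singleton clause (T), T = true.
Now (NOT T) is unsatisfied and unit — conflict.
So every satisfying assignment has R = True.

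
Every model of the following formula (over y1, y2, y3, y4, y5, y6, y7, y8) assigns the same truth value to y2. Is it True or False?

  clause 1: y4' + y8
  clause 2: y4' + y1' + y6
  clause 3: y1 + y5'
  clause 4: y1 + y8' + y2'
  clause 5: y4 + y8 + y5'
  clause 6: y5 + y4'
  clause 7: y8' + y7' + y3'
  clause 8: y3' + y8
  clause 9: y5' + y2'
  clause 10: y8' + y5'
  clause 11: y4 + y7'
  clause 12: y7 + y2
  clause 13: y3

Suppose y2 = 0.
(y7) alone gives y7 = 1.
(y4) alone gives y4 = 1.
(y8) alone gives y8 = 1.
(y5) alone gives y5 = 1.
But (y5') is also a unit clause — contradiction.
So every satisfying assignment has y2 = True.

True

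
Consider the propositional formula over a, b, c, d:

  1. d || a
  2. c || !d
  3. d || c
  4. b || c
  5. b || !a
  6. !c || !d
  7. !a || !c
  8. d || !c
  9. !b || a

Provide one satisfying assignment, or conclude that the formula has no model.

UNSATISFIABLE

Branch on d: set d = true.
(c) alone gives c = true.
Now (!c) is unsatisfied and unit — conflict.
Backtrack on d: now try d = false.
(a) alone gives a = true.
(c) alone gives c = true.
Now (!c) is unsatisfied and unit — conflict.
Both values of d lead to a conflict.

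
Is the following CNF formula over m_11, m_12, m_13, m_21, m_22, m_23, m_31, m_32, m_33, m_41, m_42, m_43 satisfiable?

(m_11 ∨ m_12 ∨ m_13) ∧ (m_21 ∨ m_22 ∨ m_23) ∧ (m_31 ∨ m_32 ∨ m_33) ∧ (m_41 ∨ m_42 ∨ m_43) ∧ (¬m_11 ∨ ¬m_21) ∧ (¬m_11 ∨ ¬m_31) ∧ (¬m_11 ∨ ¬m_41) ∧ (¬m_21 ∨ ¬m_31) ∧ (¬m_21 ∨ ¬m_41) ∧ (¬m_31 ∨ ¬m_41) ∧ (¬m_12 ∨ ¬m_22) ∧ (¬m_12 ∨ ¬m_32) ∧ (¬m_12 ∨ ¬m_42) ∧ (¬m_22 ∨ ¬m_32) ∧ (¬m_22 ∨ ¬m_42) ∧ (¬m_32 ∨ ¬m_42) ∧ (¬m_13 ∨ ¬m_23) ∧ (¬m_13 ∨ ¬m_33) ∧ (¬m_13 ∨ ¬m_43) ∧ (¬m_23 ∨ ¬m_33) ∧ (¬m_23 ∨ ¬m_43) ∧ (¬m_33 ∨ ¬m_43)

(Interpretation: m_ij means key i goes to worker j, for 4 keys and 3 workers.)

No

Try m_11 = False.
Try m_12 = True.
Unit clause (¬m_22) forces m_22 = False.
Unit clause (¬m_32) forces m_32 = False.
Unit clause (¬m_42) forces m_42 = False.
Try m_21 = True.
Unit clause (¬m_31) forces m_31 = False.
Unit clause (m_33) forces m_33 = True.
Unit clause (¬m_41) forces m_41 = False.
Unit clause (m_43) forces m_43 = True.
Now (¬m_43) is unsatisfied and unit — conflict.
Undo m_21 and try m_21 = False.
Unit clause (m_23) forces m_23 = True.
Unit clause (¬m_13) forces m_13 = False.
Unit clause (¬m_33) forces m_33 = False.
Unit clause (m_31) forces m_31 = True.
Unit clause (¬m_41) forces m_41 = False.
Unit clause (m_43) forces m_43 = True.
Now (¬m_43) is unsatisfied and unit — conflict.
Neither m_21 = True nor m_21 = False works.
Undo m_12 and try m_12 = False.
Unit clause (m_13) forces m_13 = True.
Unit clause (¬m_23) forces m_23 = False.
Unit clause (¬m_33) forces m_33 = False.
Unit clause (¬m_43) forces m_43 = False.
Try m_21 = True.
Unit clause (¬m_31) forces m_31 = False.
Unit clause (m_32) forces m_32 = True.
Unit clause (¬m_41) forces m_41 = False.
Unit clause (m_42) forces m_42 = True.
Now (¬m_42) is unsatisfied and unit — conflict.
Undo m_21 and try m_21 = False.
Unit clause (m_22) forces m_22 = True.
Unit clause (¬m_32) forces m_32 = False.
Unit clause (m_31) forces m_31 = True.
Unit clause (¬m_41) forces m_41 = False.
Unit clause (m_42) forces m_42 = True.
Now (¬m_42) is unsatisfied and unit — conflict.
Neither m_21 = True nor m_21 = False works.
Neither m_12 = True nor m_12 = False works.
Undo m_11 and try m_11 = True.
Unit clause (¬m_21) forces m_21 = False.
Unit clause (¬m_31) forces m_31 = False.
Unit clause (¬m_41) forces m_41 = False.
Try m_22 = True.
Unit clause (¬m_12) forces m_12 = False.
Unit clause (¬m_32) forces m_32 = False.
Unit clause (m_33) forces m_33 = True.
Unit clause (¬m_42) forces m_42 = False.
Unit clause (m_43) forces m_43 = True.
Now (¬m_43) is unsatisfied and unit — conflict.
Undo m_22 and try m_22 = False.
Unit clause (m_23) forces m_23 = True.
Unit clause (¬m_13) forces m_13 = False.
Unit clause (¬m_33) forces m_33 = False.
Unit clause (m_32) forces m_32 = True.
Unit clause (¬m_12) forces m_12 = False.
Unit clause (¬m_42) forces m_42 = False.
Unit clause (m_43) forces m_43 = True.
Now (¬m_43) is unsatisfied and unit — conflict.
Neither m_22 = True nor m_22 = False works.
Neither m_11 = True nor m_11 = False works.
No assignment satisfies every clause.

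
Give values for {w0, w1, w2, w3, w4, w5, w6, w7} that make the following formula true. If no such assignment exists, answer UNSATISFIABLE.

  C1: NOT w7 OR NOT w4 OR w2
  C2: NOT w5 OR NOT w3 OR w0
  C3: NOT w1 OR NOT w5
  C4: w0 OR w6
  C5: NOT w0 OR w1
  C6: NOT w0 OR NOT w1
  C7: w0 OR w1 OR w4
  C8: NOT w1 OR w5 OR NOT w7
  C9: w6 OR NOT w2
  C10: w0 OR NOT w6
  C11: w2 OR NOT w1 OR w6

Case w1 = false:
From the singleton clause (NOT w0), w0 = false.
From the singleton clause (w6), w6 = true.
That conflicts with the unit clause (NOT w6).
Backtrack on w1: now try w1 = true.
From the singleton clause (NOT w5), w5 = false.
From the singleton clause (NOT w0), w0 = false.
From the singleton clause (w6), w6 = true.
That conflicts with the unit clause (NOT w6).
Either choice for w1 ends in contradiction.

UNSATISFIABLE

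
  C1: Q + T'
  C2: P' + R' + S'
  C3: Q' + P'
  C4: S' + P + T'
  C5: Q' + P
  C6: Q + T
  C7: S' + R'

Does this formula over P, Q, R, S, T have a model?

Unsatisfiable

Branch on Q: set Q = 1.
From the singleton clause (P'), P = 0.
Now (P) is unsatisfied and unit — conflict.
Backtrack on Q: now try Q = 0.
From the singleton clause (T'), T = 0.
Now (T) is unsatisfied and unit — conflict.
Both values of Q lead to a conflict.
No assignment satisfies every clause.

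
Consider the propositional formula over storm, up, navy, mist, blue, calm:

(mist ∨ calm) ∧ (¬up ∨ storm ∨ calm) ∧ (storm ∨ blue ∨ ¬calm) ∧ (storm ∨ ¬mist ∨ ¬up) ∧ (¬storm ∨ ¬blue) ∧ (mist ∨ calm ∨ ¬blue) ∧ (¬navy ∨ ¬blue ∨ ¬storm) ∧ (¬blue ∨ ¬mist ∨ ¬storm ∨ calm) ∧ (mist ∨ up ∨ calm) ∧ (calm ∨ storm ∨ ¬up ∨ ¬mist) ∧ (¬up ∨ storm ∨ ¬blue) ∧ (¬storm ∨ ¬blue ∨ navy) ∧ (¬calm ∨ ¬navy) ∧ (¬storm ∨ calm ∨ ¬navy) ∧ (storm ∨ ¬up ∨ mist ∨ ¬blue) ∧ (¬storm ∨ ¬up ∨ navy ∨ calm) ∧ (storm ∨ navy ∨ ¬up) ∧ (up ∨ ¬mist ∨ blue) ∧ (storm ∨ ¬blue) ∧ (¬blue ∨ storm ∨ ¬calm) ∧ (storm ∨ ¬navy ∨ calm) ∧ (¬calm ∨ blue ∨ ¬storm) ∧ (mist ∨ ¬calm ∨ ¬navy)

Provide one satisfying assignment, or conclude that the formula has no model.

UNSATISFIABLE

Try mist = True.
Try storm = True.
From the singleton clause (¬blue), blue = False.
From the singleton clause (up), up = True.
From the singleton clause (¬calm), calm = False.
From the singleton clause (¬navy), navy = False.
But (navy) is also a unit clause — contradiction.
Backtrack on storm: now try storm = False.
From the singleton clause (¬up), up = False.
From the singleton clause (blue), blue = True.
But (¬blue) is also a unit clause — contradiction.
Neither storm = True nor storm = False works.
Backtrack on mist: now try mist = False.
From the singleton clause (calm), calm = True.
From the singleton clause (¬navy), navy = False.
Try storm = True.
From the singleton clause (¬blue), blue = False.
But (blue) is also a unit clause — contradiction.
Backtrack on storm: now try storm = False.
From the singleton clause (blue), blue = True.
But (¬blue) is also a unit clause — contradiction.
Neither storm = True nor storm = False works.
Neither mist = True nor mist = False works.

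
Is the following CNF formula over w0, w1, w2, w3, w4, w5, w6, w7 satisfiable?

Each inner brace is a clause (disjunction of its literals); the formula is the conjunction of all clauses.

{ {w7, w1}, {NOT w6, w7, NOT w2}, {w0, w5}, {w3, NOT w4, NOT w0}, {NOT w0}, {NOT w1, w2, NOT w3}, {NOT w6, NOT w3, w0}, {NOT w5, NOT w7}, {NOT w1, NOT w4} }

Yes, satisfiable

From the singleton clause (NOT w0), w0 = false.
From the singleton clause (w5), w5 = true.
From the singleton clause (NOT w7), w7 = false.
From the singleton clause (w1), w1 = true.
From the singleton clause (NOT w4), w4 = false.
Try w6 = true.
From the singleton clause (NOT w2), w2 = false.
From the singleton clause (NOT w3), w3 = false.
This assignment satisfies each clause.
A satisfying assignment: w0 ↦ false,  w1 ↦ true,  w2 ↦ false,  w3 ↦ false,  w4 ↦ false,  w5 ↦ true,  w6 ↦ true,  w7 ↦ false.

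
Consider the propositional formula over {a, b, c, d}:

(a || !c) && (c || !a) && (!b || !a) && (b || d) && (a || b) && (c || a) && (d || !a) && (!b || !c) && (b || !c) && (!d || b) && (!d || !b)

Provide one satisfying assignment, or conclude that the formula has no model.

UNSATISFIABLE

Case a = true:
From the singleton clause (c), c = true.
From the singleton clause (!b), b = false.
Now (b) is unsatisfied and unit — conflict.
That branch fails; take a = false instead.
From the singleton clause (!c), c = false.
Now (c) is unsatisfied and unit — conflict.
Either choice for a ends in contradiction.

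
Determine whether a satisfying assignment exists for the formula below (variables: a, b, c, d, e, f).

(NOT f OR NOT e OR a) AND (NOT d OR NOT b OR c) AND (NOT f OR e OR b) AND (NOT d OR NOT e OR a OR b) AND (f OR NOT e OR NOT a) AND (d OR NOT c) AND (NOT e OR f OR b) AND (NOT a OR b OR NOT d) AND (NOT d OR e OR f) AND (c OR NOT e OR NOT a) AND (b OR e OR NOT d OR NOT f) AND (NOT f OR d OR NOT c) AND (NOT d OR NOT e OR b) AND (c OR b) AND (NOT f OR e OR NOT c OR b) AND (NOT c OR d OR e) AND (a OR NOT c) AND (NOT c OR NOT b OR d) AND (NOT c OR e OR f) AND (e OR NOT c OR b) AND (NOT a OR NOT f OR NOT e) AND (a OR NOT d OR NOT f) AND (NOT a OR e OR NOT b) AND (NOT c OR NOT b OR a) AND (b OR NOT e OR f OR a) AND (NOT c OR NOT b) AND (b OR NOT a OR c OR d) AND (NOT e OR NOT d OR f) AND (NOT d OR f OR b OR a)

Branch on d: set d = false.
(NOT c) alone gives c = false.
(b) alone gives b = true.
Branch on e: set e = true.
(NOT a) alone gives a = false.
(NOT f) alone gives f = false.
All clauses are satisfied.
A satisfying assignment: a: false, b: true, c: false, d: false, e: true, f: false.

Satisfiable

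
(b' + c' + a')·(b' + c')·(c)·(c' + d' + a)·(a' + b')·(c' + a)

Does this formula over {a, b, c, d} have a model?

(c) alone gives c = 1.
(b') alone gives b = 0.
(a) alone gives a = 1.
No clause remains; d is free.
A satisfying assignment: a=1; b=0; c=1; d=1.

Satisfiable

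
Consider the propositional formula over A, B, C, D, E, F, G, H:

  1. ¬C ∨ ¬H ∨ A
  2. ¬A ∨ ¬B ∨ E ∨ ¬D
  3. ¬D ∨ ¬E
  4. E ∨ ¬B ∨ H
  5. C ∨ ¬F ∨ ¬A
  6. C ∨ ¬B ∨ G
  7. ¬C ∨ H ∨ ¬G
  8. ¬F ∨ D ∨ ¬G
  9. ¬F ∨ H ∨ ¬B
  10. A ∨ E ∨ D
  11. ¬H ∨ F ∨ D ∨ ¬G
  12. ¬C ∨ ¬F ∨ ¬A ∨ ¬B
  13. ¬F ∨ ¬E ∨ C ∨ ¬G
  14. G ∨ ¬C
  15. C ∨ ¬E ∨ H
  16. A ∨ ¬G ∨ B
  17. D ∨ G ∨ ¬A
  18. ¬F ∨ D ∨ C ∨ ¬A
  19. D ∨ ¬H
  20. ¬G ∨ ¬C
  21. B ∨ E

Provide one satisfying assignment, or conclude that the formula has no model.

A: False, B: True, C: False, D: True, E: False, F: True, G: True, H: True

Suppose D = True.
From the singleton clause (¬E), E = False.
From the singleton clause (B), B = True.
From the singleton clause (¬A), A = False.
From the singleton clause (H), H = True.
From the singleton clause (¬C), C = False.
From the singleton clause (G), G = True.
Every clause is now satisfied; F is unconstrained.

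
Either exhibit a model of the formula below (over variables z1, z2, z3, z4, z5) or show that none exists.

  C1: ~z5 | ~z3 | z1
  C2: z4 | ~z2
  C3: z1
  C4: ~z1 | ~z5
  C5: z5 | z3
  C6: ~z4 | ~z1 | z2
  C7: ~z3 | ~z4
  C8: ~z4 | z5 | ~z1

z1=1, z2=0, z3=1, z4=0, z5=0

(z1) alone gives z1 = 1.
(~z5) alone gives z5 = 0.
(z3) alone gives z3 = 1.
(~z4) alone gives z4 = 0.
(~z2) alone gives z2 = 0.
This assignment satisfies each clause.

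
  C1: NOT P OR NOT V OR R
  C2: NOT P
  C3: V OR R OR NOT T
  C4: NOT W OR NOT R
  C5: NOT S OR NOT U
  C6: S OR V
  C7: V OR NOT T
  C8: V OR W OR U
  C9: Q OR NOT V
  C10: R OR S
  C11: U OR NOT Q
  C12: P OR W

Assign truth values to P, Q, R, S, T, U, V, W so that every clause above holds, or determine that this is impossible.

From the singleton clause (NOT P), P = false.
From the singleton clause (W), W = true.
From the singleton clause (NOT R), R = false.
From the singleton clause (S), S = true.
From the singleton clause (NOT U), U = false.
From the singleton clause (NOT Q), Q = false.
From the singleton clause (NOT V), V = false.
From the singleton clause (NOT T), T = false.
All clauses are satisfied.

P: false, Q: false, R: false, S: true, T: false, U: false, V: false, W: true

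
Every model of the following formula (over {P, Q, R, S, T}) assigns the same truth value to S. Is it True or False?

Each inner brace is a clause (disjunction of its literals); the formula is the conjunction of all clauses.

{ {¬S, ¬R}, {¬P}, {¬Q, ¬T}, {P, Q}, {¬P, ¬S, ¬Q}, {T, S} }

True

Suppose S = False.
(¬P) alone gives P = False.
(Q) alone gives Q = True.
(¬T) alone gives T = False.
Now (T) is unsatisfied and unit — conflict.
So every satisfying assignment has S = True.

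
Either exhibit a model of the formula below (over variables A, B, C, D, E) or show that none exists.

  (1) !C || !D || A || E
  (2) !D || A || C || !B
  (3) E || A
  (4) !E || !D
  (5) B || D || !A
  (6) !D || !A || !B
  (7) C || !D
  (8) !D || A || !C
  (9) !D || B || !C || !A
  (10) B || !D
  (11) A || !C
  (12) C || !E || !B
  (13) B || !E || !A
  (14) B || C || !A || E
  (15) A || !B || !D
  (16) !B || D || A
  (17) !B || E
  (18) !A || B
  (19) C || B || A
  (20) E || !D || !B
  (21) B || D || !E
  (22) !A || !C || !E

Try E = true.
Unit clause (!D) forces D = false.
Unit clause (B) forces B = true.
Unit clause (C) forces C = true.
Unit clause (A) forces A = true.
That conflicts with the unit clause (!A).
That branch fails; take E = false instead.
Unit clause (A) forces A = true.
Unit clause (!B) forces B = false.
That conflicts with the unit clause (B).
Neither E = true nor E = false works.

UNSATISFIABLE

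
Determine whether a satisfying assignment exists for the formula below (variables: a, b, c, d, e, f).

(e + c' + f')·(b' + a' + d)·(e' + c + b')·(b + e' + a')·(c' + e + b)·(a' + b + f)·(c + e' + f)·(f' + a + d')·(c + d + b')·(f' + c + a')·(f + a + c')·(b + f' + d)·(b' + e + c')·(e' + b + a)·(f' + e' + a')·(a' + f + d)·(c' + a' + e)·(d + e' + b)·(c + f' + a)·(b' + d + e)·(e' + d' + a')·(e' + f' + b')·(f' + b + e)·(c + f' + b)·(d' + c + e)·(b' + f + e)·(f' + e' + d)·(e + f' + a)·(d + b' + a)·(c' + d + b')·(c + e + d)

Suppose e = 1.
Suppose c = 1.
Suppose b = 1.
Unit clause (f') forces f = 0.
Unit clause (a) forces a = 1.
Unit clause (d) forces d = 1.
Now (d') is unsatisfied and unit — conflict.
Undo b and try b = 0.
Unit clause (a') forces a = 0.
Now (a) is unsatisfied and unit — conflict.
Neither b = 1 nor b = 0 works.
Undo c and try c = 0.
Unit clause (b') forces b = 0.
Unit clause (a') forces a = 0.
Now (a) is unsatisfied and unit — conflict.
Neither c = 1 nor c = 0 works.
Undo e and try e = 0.
Suppose c = 0.
Unit clause (d') forces d = 0.
Now (d) is unsatisfied and unit — conflict.
Undo c and try c = 1.
Unit clause (f') forces f = 0.
Unit clause (b) forces b = 1.
Now (b') is unsatisfied and unit — conflict.
Neither c = 1 nor c = 0 works.
Neither e = 1 nor e = 0 works.
No assignment satisfies every clause.

No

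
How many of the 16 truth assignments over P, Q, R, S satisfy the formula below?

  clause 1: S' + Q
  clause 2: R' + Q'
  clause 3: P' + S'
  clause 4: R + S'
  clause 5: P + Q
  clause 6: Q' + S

2

There are 2^4 = 16 truth assignments over (P, Q, R, S).
Check each against the 6 clauses (columns in the order P, Q, R, S):
  F F F F  ✗ fails (P + Q)
  F F F T  ✗ fails (S' + Q)
  F F T F  ✗ fails (P + Q)
  F F T T  ✗ fails (S' + Q)
  F T F F  ✗ fails (Q' + S)
  F T F T  ✗ fails (R + S')
  F T T F  ✗ fails (R' + Q')
  F T T T  ✗ fails (R' + Q')
  T F F F  ✓ satisfies all
  T F F T  ✗ fails (S' + Q)
  T F T F  ✓ satisfies all
  T F T T  ✗ fails (S' + Q)
  T T F F  ✗ fails (Q' + S)
  T T F T  ✗ fails (P' + S')
  T T T F  ✗ fails (R' + Q')
  T T T T  ✗ fails (R' + Q')
2 of the 16 rows are models.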